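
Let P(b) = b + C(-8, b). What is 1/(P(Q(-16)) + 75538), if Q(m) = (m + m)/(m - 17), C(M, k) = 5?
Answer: 33/2492951 ≈ 1.3237e-5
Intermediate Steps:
Q(m) = 2*m/(-17 + m) (Q(m) = (2*m)/(-17 + m) = 2*m/(-17 + m))
P(b) = 5 + b (P(b) = b + 5 = 5 + b)
1/(P(Q(-16)) + 75538) = 1/((5 + 2*(-16)/(-17 - 16)) + 75538) = 1/((5 + 2*(-16)/(-33)) + 75538) = 1/((5 + 2*(-16)*(-1/33)) + 75538) = 1/((5 + 32/33) + 75538) = 1/(197/33 + 75538) = 1/(2492951/33) = 33/2492951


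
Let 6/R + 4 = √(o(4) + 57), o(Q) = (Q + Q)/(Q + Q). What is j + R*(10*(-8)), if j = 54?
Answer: 58/7 - 80*√58/7 ≈ -78.752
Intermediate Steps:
o(Q) = 1 (o(Q) = (2*Q)/((2*Q)) = (2*Q)*(1/(2*Q)) = 1)
R = 6/(-4 + √58) (R = 6/(-4 + √(1 + 57)) = 6/(-4 + √58) ≈ 1.6594)
j + R*(10*(-8)) = 54 + (4/7 + √58/7)*(10*(-8)) = 54 + (4/7 + √58/7)*(-80) = 54 + (-320/7 - 80*√58/7) = 58/7 - 80*√58/7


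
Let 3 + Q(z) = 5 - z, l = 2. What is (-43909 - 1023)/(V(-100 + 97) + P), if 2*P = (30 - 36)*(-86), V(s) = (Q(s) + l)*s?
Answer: -44932/237 ≈ -189.59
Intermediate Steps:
Q(z) = 2 - z (Q(z) = -3 + (5 - z) = 2 - z)
V(s) = s*(4 - s) (V(s) = ((2 - s) + 2)*s = (4 - s)*s = s*(4 - s))
P = 258 (P = ((30 - 36)*(-86))/2 = (-6*(-86))/2 = (1/2)*516 = 258)
(-43909 - 1023)/(V(-100 + 97) + P) = (-43909 - 1023)/((-100 + 97)*(4 - (-100 + 97)) + 258) = -44932/(-3*(4 - 1*(-3)) + 258) = -44932/(-3*(4 + 3) + 258) = -44932/(-3*7 + 258) = -44932/(-21 + 258) = -44932/237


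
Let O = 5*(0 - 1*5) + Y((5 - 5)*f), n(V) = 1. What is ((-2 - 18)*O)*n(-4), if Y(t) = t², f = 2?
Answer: 500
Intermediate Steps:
O = -25 (O = 5*(0 - 1*5) + ((5 - 5)*2)² = 5*(0 - 5) + (0*2)² = 5*(-5) + 0² = -25 + 0 = -25)
((-2 - 18)*O)*n(-4) = ((-2 - 18)*(-25))*1 = -20*(-25)*1 = 500*1 = 500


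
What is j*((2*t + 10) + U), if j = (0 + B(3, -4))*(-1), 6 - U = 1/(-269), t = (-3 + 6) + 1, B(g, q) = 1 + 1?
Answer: -12914/269 ≈ -48.007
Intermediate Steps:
B(g, q) = 2
t = 4 (t = 3 + 1 = 4)
U = 1615/269 (U = 6 - 1/(-269) = 6 - 1*(-1/269) = 6 + 1/269 = 1615/269 ≈ 6.0037)
j = -2 (j = (0 + 2)*(-1) = 2*(-1) = -2)
j*((2*t + 10) + U) = -2*((2*4 + 10) + 1615/269) = -2*((8 + 10) + 1615/269) = -2*(18 + 1615/269) = -2*6457/269 = -12914/269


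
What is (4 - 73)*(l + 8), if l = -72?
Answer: 4416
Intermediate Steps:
(4 - 73)*(l + 8) = (4 - 73)*(-72 + 8) = -69*(-64) = 4416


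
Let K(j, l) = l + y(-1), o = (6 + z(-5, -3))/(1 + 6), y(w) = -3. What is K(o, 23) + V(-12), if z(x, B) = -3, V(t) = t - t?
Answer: 20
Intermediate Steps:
V(t) = 0
o = 3/7 (o = (6 - 3)/(1 + 6) = 3/7 ≈ 0.42857)
K(j, l) = -3 + l (K(j, l) = l - 3 = -3 + l)
K(o, 23) + V(-12) = (-3 + 23) + 0 = 20 + 0 = 20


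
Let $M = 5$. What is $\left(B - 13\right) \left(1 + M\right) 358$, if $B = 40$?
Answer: $57996$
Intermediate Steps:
$\left(B - 13\right) \left(1 + M\right) 358 = \left(40 - 13\right) \left(1 + 5\right) 358 = 27 \cdot 6 \cdot 358 = 162 \cdot 358 = 57996$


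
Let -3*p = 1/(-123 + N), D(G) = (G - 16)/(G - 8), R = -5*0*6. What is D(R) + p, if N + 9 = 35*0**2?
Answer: 793/396 ≈ 2.0025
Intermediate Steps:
R = 0 (R = 0*6 = 0)
N = -9 (N = -9 + 35*0**2 = -9 + 35*0 = -9 + 0 = -9)
D(G) = (-16 + G)/(-8 + G)
p = 1/396 (p = -1/(3*(-123 - 9)) = -1/3/(-132) = -1/3*(-1/132) = 1/396 ≈ 0.0025253)
D(R) + p = (-16 + 0)/(-8 + 0) + 1/396 = -16/(-8) + 1/396 = -1/8*(-16) + 1/396 = 2 + 1/396 = 793/396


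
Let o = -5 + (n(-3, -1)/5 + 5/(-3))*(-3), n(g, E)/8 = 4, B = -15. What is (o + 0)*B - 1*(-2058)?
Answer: 2346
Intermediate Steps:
n(g, E) = 32 (n(g, E) = 8*4 = 32)
o = -96/5 (o = -5 + (32/5 + 5/(-3))*(-3) = -5 + (32*(⅕) + 5*(-⅓))*(-3) = -5 + (32/5 - 5/3)*(-3) = -5 + (71/15)*(-3) = -5 - 71/5 = -96/5 ≈ -19.200)
(o + 0)*B - 1*(-2058) = (-96/5 + 0)*(-15) - 1*(-2058) = -96/5*(-15) + 2058 = 288 + 2058 = 2346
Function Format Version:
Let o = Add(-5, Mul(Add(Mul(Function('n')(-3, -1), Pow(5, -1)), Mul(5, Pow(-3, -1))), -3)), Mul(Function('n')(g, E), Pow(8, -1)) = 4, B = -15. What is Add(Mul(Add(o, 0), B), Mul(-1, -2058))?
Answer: 2346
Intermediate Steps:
Function('n')(g, E) = 32 (Function('n')(g, E) = Mul(8, 4) = 32)
o = Rational(-96, 5) (o = Add(-5, Mul(Add(Mul(32, Pow(5, -1)), Mul(5, Pow(-3, -1))), -3)) = Add(-5, Mul(Add(Mul(32, Rational(1, 5)), Mul(5, Rational(-1, 3))), -3)) = Add(-5, Mul(Add(Rational(32, 5), Rational(-5, 3)), -3)) = Add(-5, Mul(Rational(71, 15), -3)) = Add(-5, Rational(-71, 5)) = Rational(-96, 5) ≈ -19.200)
Add(Mul(Add(o, 0), B), Mul(-1, -2058)) = Add(Mul(Add(Rational(-96, 5), 0), -15), Mul(-1, -2058)) = Add(Mul(Rational(-96, 5), -15), 2058) = Add(288, 2058) = 2346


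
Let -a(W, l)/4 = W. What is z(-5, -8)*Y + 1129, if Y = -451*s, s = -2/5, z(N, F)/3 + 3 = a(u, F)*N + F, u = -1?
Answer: -78241/5 ≈ -15648.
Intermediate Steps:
a(W, l) = -4*W
z(N, F) = -9 + 3*F + 12*N (z(N, F) = -9 + 3*((-4*(-1))*N + F) = -9 + 3*(4*N + F) = -9 + 3*(F + 4*N) = -9 + (3*F + 12*N) = -9 + 3*F + 12*N)
s = -2/5 (s = -2*1/5 = -2/5 ≈ -0.40000)
Y = 902/5 (Y = -451*(-2/5) = 902/5 ≈ 180.40)
z(-5, -8)*Y + 1129 = (-9 + 3*(-8) + 12*(-5))*(902/5) + 1129 = (-9 - 24 - 60)*(902/5) + 1129 = -93*902/5 + 1129 = -83886/5 + 1129 = -78241/5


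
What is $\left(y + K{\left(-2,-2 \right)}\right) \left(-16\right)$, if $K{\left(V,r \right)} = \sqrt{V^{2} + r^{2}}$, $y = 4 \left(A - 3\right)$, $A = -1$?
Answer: $256 - 32 \sqrt{2} \approx 210.75$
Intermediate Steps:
$y = -16$ ($y = 4 \left(-1 - 3\right) = 4 \left(-4\right) = -16$)
$\left(y + K{\left(-2,-2 \right)}\right) \left(-16\right) = \left(-16 + \sqrt{\left(-2\right)^{2} + \left(-2\right)^{2}}\right) \left(-16\right) = \left(-16 + \sqrt{4 + 4}\right) \left(-16\right) = \left(-16 + \sqrt{8}\right) \left(-16\right) = \left(-16 + 2 \sqrt{2}\right) \left(-16\right) = 256 - 32 \sqrt{2}$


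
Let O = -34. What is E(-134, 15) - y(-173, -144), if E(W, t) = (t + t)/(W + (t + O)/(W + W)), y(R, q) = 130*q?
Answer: 671908920/35893 ≈ 18720.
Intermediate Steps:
E(W, t) = 2*t/(W + (-34 + t)/(2*W)) (E(W, t) = (t + t)/(W + (t - 34)/(W + W)) = (2*t)/(W + (-34 + t)/((2*W))) = (2*t)/(W + (-34 + t)*(1/(2*W))) = (2*t)/(W + (-34 + t)/(2*W)) = 2*t/(W + (-34 + t)/(2*W)))
E(-134, 15) - y(-173, -144) = 4*(-134)*15/(-34 + 15 + 2*(-134)²) - 130*(-144) = 4*(-134)*15/(-34 + 15 + 2*17956) - 1*(-18720) = 4*(-134)*15/(-34 + 15 + 35912) + 18720 = 4*(-134)*15/35893 + 18720 = 4*(-134)*15*(1/35893) + 18720 = -8040/35893 + 18720 = 671908920/35893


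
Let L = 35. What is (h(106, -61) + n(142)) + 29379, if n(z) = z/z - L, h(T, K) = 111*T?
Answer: 41111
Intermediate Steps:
n(z) = -34 (n(z) = z/z - 1*35 = 1 - 35 = -34)
(h(106, -61) + n(142)) + 29379 = (111*106 - 34) + 29379 = (11766 - 34) + 29379 = 11732 + 29379 = 41111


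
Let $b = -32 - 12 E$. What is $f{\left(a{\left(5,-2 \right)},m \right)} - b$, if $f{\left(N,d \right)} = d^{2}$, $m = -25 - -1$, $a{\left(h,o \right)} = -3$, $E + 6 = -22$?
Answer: $272$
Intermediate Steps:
$E = -28$ ($E = -6 - 22 = -28$)
$m = -24$ ($m = -25 + 1 = -24$)
$b = 304$ ($b = -32 - -336 = -32 + 336 = 304$)
$f{\left(a{\left(5,-2 \right)},m \right)} - b = \left(-24\right)^{2} - 304 = 576 - 304 = 272$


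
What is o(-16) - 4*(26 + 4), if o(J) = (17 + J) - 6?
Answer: -125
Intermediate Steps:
o(J) = 11 + J
o(-16) - 4*(26 + 4) = (11 - 16) - 4*(26 + 4) = -5 - 4*30 = -5 - 1*120 = -5 - 120 = -125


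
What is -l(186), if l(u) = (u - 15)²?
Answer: -29241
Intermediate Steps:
l(u) = (-15 + u)²
-l(186) = -(-15 + 186)² = -1*171² = -1*29241 = -29241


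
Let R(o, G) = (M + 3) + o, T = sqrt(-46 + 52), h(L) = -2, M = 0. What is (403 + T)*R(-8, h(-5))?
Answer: -2015 - 5*sqrt(6) ≈ -2027.2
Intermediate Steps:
T = sqrt(6) ≈ 2.4495
R(o, G) = 3 + o (R(o, G) = (0 + 3) + o = 3 + o)
(403 + T)*R(-8, h(-5)) = (403 + sqrt(6))*(3 - 8) = (403 + sqrt(6))*(-5) = -2015 - 5*sqrt(6)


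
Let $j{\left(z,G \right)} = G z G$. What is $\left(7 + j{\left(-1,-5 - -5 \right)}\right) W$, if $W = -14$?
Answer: $-98$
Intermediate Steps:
$j{\left(z,G \right)} = z G^{2}$
$\left(7 + j{\left(-1,-5 - -5 \right)}\right) W = \left(7 - \left(-5 - -5\right)^{2}\right) \left(-14\right) = \left(7 - \left(-5 + 5\right)^{2}\right) \left(-14\right) = \left(7 - 0^{2}\right) \left(-14\right) = \left(7 - 0\right) \left(-14\right) = \left(7 + 0\right) \left(-14\right) = 7 \left(-14\right) = -98$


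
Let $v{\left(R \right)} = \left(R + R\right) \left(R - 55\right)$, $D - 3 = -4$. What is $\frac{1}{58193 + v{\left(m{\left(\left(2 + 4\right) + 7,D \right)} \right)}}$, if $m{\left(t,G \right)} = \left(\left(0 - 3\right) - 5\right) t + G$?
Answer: $\frac{1}{91793} \approx 1.0894 \cdot 10^{-5}$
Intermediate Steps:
$D = -1$ ($D = 3 - 4 = -1$)
$m{\left(t,G \right)} = G - 8 t$ ($m{\left(t,G \right)} = \left(-3 - 5\right) t + G = - 8 t + G = G - 8 t$)
$v{\left(R \right)} = 2 R \left(-55 + R\right)$
$\frac{1}{58193 + v{\left(m{\left(\left(2 + 4\right) + 7,D \right)} \right)}} = \frac{1}{58193 + 2 \left(-1 - 8 \left(\left(2 + 4\right) + 7\right)\right) \left(-55 - \left(1 + 8 \left(\left(2 + 4\right) + 7\right)\right)\right)} = \frac{1}{58193 + 2 \left(-1 - 8 \left(6 + 7\right)\right) \left(-55 - \left(1 + 8 \left(6 + 7\right)\right)\right)} = \frac{1}{58193 + 2 \left(-1 - 104\right) \left(-55 - 105\right)} = \frac{1}{58193 + 2 \left(-105\right) \left(-55 - 105\right)} = \frac{1}{58193 + 2 \left(-105\right) \left(-160\right)} = \frac{1}{58193 + 33600} = \frac{1}{91793}$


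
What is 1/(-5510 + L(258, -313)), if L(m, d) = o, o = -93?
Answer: -1/5603 ≈ -0.00017848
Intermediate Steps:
L(m, d) = -93
1/(-5510 + L(258, -313)) = 1/(-5510 - 93) = 1/(-5603) = -1/5603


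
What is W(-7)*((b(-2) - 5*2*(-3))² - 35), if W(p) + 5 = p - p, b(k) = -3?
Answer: -3470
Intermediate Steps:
W(p) = -5 (W(p) = -5 + (p - p) = -5 + 0 = -5)
W(-7)*((b(-2) - 5*2*(-3))² - 35) = -5*((-3 - 5*2*(-3))² - 35) = -5*((-3 - 10*(-3))² - 35) = -5*((-3 + 30)² - 35) = -5*(27² - 35) = -5*(729 - 35) = -5*694 = -3470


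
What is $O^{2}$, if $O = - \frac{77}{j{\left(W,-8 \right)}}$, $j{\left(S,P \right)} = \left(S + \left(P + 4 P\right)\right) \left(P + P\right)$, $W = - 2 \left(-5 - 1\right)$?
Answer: $\frac{121}{4096} \approx 0.029541$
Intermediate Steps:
$W = 12$ ($W = \left(-2\right) \left(-6\right) = 12$)
$j{\left(S,P \right)} = 2 P \left(S + 5 P\right)$ ($j{\left(S,P \right)} = \left(S + 5 P\right) 2 P = 2 P \left(S + 5 P\right)$)
$O = - \frac{11}{64}$ ($O = - \frac{77}{2 \left(-8\right) \left(12 + 5 \left(-8\right)\right)} = - \frac{77}{2 \left(-8\right) \left(12 - 40\right)} = - \frac{77}{2 \left(-8\right) \left(-28\right)} = - \frac{77}{448} = \left(-77\right) \frac{1}{448} = - \frac{11}{64} \approx -0.17188$)
$O^{2} = \left(- \frac{11}{64}\right)^{2} = \frac{121}{4096}$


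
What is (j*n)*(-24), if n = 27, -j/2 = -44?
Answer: -57024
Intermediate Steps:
j = 88 (j = -2*(-44) = 88)
(j*n)*(-24) = (88*27)*(-24) = 2376*(-24) = -57024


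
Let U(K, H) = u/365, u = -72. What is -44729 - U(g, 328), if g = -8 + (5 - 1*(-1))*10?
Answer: -16326013/365 ≈ -44729.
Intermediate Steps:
g = 52 (g = -8 + (5 + 1)*10 = -8 + 6*10 = -8 + 60 = 52)
U(K, H) = -72/365
-44729 - U(g, 328) = -44729 - 1*(-72/365) = -44729 + 72/365 = -16326013/365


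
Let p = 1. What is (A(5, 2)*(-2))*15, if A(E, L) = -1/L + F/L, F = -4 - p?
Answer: 90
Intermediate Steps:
F = -5 (F = -4 - 1*1 = -4 - 1 = -5)
A(E, L) = -6/L (A(E, L) = -1/L - 5/L = -6/L)
(A(5, 2)*(-2))*15 = (-6/2*(-2))*15 = (-6*1/2*(-2))*15 = -3*(-2)*15 = 6*15 = 90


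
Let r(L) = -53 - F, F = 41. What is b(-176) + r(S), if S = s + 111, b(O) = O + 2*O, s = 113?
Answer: -622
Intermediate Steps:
b(O) = 3*O
S = 224 (S = 113 + 111 = 224)
r(L) = -94 (r(L) = -53 - 1*41 = -53 - 41 = -94)
b(-176) + r(S) = 3*(-176) - 94 = -528 - 94 = -622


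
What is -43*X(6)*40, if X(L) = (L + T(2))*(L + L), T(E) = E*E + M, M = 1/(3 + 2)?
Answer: -210528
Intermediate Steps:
M = ⅕ (M = 1/5 = ⅕ ≈ 0.20000)
T(E) = ⅕ + E² (T(E) = E*E + ⅕ = E² + ⅕ = ⅕ + E²)
X(L) = 2*L*(21/5 + L) (X(L) = (L + (⅕ + 2²))*(L + L) = (L + (⅕ + 4))*(2*L) = (L + 21/5)*(2*L) = (21/5 + L)*(2*L) = 2*L*(21/5 + L))
-43*X(6)*40 = -86*6*(21 + 5*6)/5*40 = -86*6*(21 + 30)/5*40 = -86*6*51/5*40 = -43*612/5*40 = -26316/5*40 = -210528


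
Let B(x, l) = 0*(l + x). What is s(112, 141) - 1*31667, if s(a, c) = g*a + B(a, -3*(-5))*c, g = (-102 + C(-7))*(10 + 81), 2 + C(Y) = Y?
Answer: -1162979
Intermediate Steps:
C(Y) = -2 + Y
B(x, l) = 0
g = -10101 (g = (-102 + (-2 - 7))*(10 + 81) = (-102 - 9)*91 = -111*91 = -10101)
s(a, c) = -10101*a (s(a, c) = -10101*a + 0*c = -10101*a + 0 = -10101*a)
s(112, 141) - 1*31667 = -10101*112 - 1*31667 = -1131312 - 31667 = -1162979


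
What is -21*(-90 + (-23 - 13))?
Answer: 2646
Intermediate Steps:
-21*(-90 + (-23 - 13)) = -21*(-90 - 36) = -21*(-126) = 2646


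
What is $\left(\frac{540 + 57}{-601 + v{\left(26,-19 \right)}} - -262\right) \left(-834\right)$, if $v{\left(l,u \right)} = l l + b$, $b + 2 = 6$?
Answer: $- \frac{17760030}{79} \approx -2.2481 \cdot 10^{5}$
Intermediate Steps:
$b = 4$ ($b = -2 + 6 = 4$)
$v{\left(l,u \right)} = 4 + l^{2}$ ($v{\left(l,u \right)} = l l + 4 = l^{2} + 4 = 4 + l^{2}$)
$\left(\frac{540 + 57}{-601 + v{\left(26,-19 \right)}} - -262\right) \left(-834\right) = \left(\frac{540 + 57}{-601 + \left(4 + 26^{2}\right)} - -262\right) \left(-834\right) = \left(\frac{597}{-601 + \left(4 + 676\right)} + \left(-24 + 286\right)\right) \left(-834\right) = \left(\frac{597}{-601 + 680} + 262\right) \left(-834\right) = \left(\frac{597}{79} + 262\right) \left(-834\right) = \frac{21295}{79} \left(-834\right) = - \frac{17760030}{79}$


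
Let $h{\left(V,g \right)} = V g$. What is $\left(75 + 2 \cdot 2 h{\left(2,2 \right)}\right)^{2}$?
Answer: $8281$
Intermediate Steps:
$\left(75 + 2 \cdot 2 h{\left(2,2 \right)}\right)^{2} = \left(75 + 2 \cdot 2 \cdot 2 \cdot 2\right)^{2} = \left(75 + 4 \cdot 4\right)^{2} = \left(75 + 16\right)^{2} = 91^{2} = 8281$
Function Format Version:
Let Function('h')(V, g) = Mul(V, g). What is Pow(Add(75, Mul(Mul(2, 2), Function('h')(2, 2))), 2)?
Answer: 8281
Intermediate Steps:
Pow(Add(75, Mul(Mul(2, 2), Function('h')(2, 2))), 2) = Pow(Add(75, Mul(Mul(2, 2), Mul(2, 2))), 2) = Pow(Add(75, Mul(4, 4)), 2) = Pow(Add(75, 16), 2) = Pow(91, 2) = 8281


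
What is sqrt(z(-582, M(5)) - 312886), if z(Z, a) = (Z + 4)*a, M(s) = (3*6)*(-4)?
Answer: I*sqrt(271270) ≈ 520.84*I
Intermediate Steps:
M(s) = -72 (M(s) = 18*(-4) = -72)
z(Z, a) = a*(4 + Z) (z(Z, a) = (4 + Z)*a = a*(4 + Z))
sqrt(z(-582, M(5)) - 312886) = sqrt(-72*(4 - 582) - 312886) = sqrt(-72*(-578) - 312886) = sqrt(41616 - 312886) = sqrt(-271270) = I*sqrt(271270)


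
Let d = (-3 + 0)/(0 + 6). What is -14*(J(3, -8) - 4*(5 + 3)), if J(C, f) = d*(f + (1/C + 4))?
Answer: 1267/3 ≈ 422.33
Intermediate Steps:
d = -1/2 (d = -3/6 = -3*1/6 = -1/2 ≈ -0.50000)
J(C, f) = -2 - f/2 - 1/(2*C) (J(C, f) = -(f + (1/C + 4))/2 = -(f + (4 + 1/C))/2 = -(4 + f + 1/C)/2 = -2 - f/2 - 1/(2*C))
-14*(J(3, -8) - 4*(5 + 3)) = -14*((1/2)*(-1 - 1*3*(4 - 8))/3 - 4*(5 + 3)) = -14*((1/2)*(1/3)*(-1 - 1*3*(-4)) - 4*8) = -14*((1/2)*(1/3)*(-1 + 12) - 32) = -14*((1/2)*(1/3)*11 - 32) = -14*(11/6 - 32) = -14*(-181/6) = 1267/3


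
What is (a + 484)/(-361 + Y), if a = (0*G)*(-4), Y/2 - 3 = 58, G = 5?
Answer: -484/239 ≈ -2.0251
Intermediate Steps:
Y = 122 (Y = 6 + 2*58 = 6 + 116 = 122)
a = 0 (a = (0*5)*(-4) = 0*(-4) = 0)
(a + 484)/(-361 + Y) = (0 + 484)/(-361 + 122) = 484/(-239) = 484*(-1/239) = -484/239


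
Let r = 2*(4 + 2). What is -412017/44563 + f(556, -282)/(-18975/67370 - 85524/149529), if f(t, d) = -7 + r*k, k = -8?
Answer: 2846368455818989/25546674548051 ≈ 111.42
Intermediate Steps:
r = 12 (r = 2*6 = 12)
f(t, d) = -103 (f(t, d) = -7 + 12*(-8) = -7 - 96 = -103)
-412017/44563 + f(556, -282)/(-18975/67370 - 85524/149529) = -412017/44563 - 103/(-18975/67370 - 85524/149529) = -412017*1/44563 - 103/(-18975*1/67370 - 85524*1/149529) = -412017/44563 - 103/(-3795/13474 - 28508/49843) = -412017/44563 - 103/(-573270977/671584582) = -412017/44563 - 103*(-671584582/573270977) = -412017/44563 + 69173211946/573270977 = 2846368455818989/25546674548051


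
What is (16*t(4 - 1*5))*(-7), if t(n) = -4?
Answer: 448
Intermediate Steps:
(16*t(4 - 1*5))*(-7) = (16*(-4))*(-7) = -64*(-7) = 448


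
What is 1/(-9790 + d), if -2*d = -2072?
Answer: -1/8754 ≈ -0.00011423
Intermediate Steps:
d = 1036 (d = -½*(-2072) = 1036)
1/(-9790 + d) = 1/(-9790 + 1036) = 1/(-8754) = -1/8754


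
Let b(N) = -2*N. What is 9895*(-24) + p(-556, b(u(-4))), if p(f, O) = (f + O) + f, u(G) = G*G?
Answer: -238624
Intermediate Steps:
u(G) = G**2
p(f, O) = O + 2*f (p(f, O) = (O + f) + f = O + 2*f)
9895*(-24) + p(-556, b(u(-4))) = 9895*(-24) + (-2*(-4)**2 + 2*(-556)) = -237480 + (-2*16 - 1112) = -237480 + (-32 - 1112) = -237480 - 1144 = -238624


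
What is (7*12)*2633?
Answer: 221172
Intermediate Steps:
(7*12)*2633 = 84*2633 = 221172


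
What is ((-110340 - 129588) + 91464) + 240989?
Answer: 92525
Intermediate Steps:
((-110340 - 129588) + 91464) + 240989 = (-239928 + 91464) + 240989 = -148464 + 240989 = 92525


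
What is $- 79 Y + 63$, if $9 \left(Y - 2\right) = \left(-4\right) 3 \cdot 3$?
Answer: $221$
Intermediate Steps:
$Y = -2$ ($Y = 2 + \frac{\left(-4\right) 3 \cdot 3}{9} = 2 + \frac{\left(-12\right) 3}{9} = 2 + \frac{1}{9} \left(-36\right) = 2 - 4 = -2$)
$- 79 Y + 63 = \left(-79\right) \left(-2\right) + 63 = 158 + 63 = 221$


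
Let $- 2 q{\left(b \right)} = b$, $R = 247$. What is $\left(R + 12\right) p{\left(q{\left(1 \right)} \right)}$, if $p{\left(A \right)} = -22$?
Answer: $-5698$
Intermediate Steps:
$q{\left(b \right)} = - \frac{b}{2}$
$\left(R + 12\right) p{\left(q{\left(1 \right)} \right)} = \left(247 + 12\right) \left(-22\right) = 259 \left(-22\right) = -5698$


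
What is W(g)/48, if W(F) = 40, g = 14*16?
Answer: 5/6 ≈ 0.83333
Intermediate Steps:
g = 224
W(g)/48 = 40/48 = 40*(1/48) = 5/6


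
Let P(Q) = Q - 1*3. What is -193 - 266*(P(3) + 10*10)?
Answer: -26793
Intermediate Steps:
P(Q) = -3 + Q (P(Q) = Q - 3 = -3 + Q)
-193 - 266*(P(3) + 10*10) = -193 - 266*((-3 + 3) + 10*10) = -193 - 266*(0 + 100) = -193 - 266*100 = -193 - 26600 = -26793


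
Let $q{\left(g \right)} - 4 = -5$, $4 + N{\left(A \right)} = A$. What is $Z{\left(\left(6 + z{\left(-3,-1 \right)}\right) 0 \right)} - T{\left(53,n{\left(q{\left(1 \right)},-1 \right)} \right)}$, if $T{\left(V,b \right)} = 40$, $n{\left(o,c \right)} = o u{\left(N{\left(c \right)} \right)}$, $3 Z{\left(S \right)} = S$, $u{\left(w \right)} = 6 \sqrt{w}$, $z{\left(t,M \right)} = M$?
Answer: $-40$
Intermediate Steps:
$N{\left(A \right)} = -4 + A$
$q{\left(g \right)} = -1$ ($q{\left(g \right)} = 4 - 5 = -1$)
$Z{\left(S \right)} = \frac{S}{3}$
$n{\left(o,c \right)} = 6 o \sqrt{-4 + c}$ ($n{\left(o,c \right)} = o 6 \sqrt{-4 + c} = 6 o \sqrt{-4 + c}$)
$Z{\left(\left(6 + z{\left(-3,-1 \right)}\right) 0 \right)} - T{\left(53,n{\left(q{\left(1 \right)},-1 \right)} \right)} = \frac{\left(6 - 1\right) 0}{3} - 40 = \frac{5 \cdot 0}{3} - 40 = \frac{1}{3} \cdot 0 - 40 = 0 - 40 = -40$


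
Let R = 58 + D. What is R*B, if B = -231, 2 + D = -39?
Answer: -3927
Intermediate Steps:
D = -41 (D = -2 - 39 = -41)
R = 17 (R = 58 - 41 = 17)
R*B = 17*(-231) = -3927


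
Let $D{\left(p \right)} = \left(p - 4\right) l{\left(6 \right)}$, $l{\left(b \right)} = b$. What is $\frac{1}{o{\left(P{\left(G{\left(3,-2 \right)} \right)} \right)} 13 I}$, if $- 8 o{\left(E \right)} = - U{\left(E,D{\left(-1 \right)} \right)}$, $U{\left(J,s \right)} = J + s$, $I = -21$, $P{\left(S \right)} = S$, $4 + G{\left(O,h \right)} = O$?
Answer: $\frac{8}{8463} \approx 0.00094529$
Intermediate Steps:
$G{\left(O,h \right)} = -4 + O$
$D{\left(p \right)} = -24 + 6 p$ ($D{\left(p \right)} = \left(p - 4\right) 6 = \left(-4 + p\right) 6 = -24 + 6 p$)
$o{\left(E \right)} = - \frac{15}{4} + \frac{E}{8}$ ($o{\left(E \right)} = - \frac{\left(-1\right) \left(E + \left(-24 + 6 \left(-1\right)\right)\right)}{8} = - \frac{\left(-1\right) \left(E - 30\right)}{8} = - \frac{\left(-1\right) \left(-30 + E\right)}{8} = - \frac{30 - E}{8} = - \frac{15}{4} + \frac{E}{8}$)
$\frac{1}{o{\left(P{\left(G{\left(3,-2 \right)} \right)} \right)} 13 I} = \frac{1}{\left(- \frac{15}{4} + \frac{-4 + 3}{8}\right) 13 \left(-21\right)} = \frac{1}{\left(- \frac{15}{4} + \frac{1}{8} \left(-1\right)\right) 13 \left(-21\right)} = \frac{1}{\left(- \frac{15}{4} - \frac{1}{8}\right) 13 \left(-21\right)} = \frac{1}{\left(- \frac{31}{8}\right) 13 \left(-21\right)} = \frac{1}{\left(- \frac{403}{8}\right) \left(-21\right)} = \frac{1}{\frac{8463}{8}} = \frac{8}{8463}$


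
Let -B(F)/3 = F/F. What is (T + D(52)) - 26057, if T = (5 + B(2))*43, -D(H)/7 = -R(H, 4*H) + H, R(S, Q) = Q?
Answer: -24879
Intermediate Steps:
D(H) = 21*H (D(H) = -7*(-4*H + H) = -(-21)*H = 21*H)
B(F) = -3 (B(F) = -3*F/F = -3*1 = -3)
T = 86 (T = (5 - 3)*43 = 2*43 = 86)
(T + D(52)) - 26057 = (86 + 21*52) - 26057 = (86 + 1092) - 26057 = 1178 - 26057 = -24879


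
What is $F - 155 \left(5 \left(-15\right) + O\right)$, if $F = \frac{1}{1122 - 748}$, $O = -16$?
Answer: $\frac{5275271}{374} \approx 14105.0$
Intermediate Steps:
$F = \frac{1}{374} \approx 0.0026738$
$F - 155 \left(5 \left(-15\right) + O\right) = \frac{1}{374} - 155 \left(5 \left(-15\right) - 16\right) = \frac{1}{374} - 155 \left(-75 - 16\right) = \frac{1}{374} - -14105 = \frac{1}{374} + 14105 = \frac{5275271}{374}$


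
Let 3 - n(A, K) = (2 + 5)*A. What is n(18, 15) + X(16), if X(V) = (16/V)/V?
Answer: -1967/16 ≈ -122.94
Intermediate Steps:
n(A, K) = 3 - 7*A (n(A, K) = 3 - (2 + 5)*A = 3 - 7*A)
X(V) = 16/V**2
n(18, 15) + X(16) = (3 - 7*18) + 16/16**2 = (3 - 126) + 16*(1/256) = -123 + 1/16 = -1967/16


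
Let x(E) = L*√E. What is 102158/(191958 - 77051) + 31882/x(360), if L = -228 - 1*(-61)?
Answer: 102158/114907 - 15941*√10/5010 ≈ -9.1728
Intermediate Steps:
L = -167 (L = -228 + 61 = -167)
x(E) = -167*√E
102158/(191958 - 77051) + 31882/x(360) = 102158/(191958 - 77051) + 31882/((-1002*√10)) = 102158/114907 + 31882/((-1002*√10)) = 102158*(1/114907) + 31882/((-1002*√10)) = 102158/114907 + 31882*(-√10/10020) = 102158/114907 - 15941*√10/5010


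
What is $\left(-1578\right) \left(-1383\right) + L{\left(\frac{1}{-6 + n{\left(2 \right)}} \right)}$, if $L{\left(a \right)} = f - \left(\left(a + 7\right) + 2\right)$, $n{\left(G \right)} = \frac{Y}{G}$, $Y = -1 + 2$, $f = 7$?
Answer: $\frac{24006094}{11} \approx 2.1824 \cdot 10^{6}$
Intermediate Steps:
$Y = 1$
$n{\left(G \right)} = \frac{1}{G}$ ($n{\left(G \right)} = 1 \frac{1}{G} = \frac{1}{G}$)
$L{\left(a \right)} = -2 - a$ ($L{\left(a \right)} = 7 - \left(\left(a + 7\right) + 2\right) = 7 - \left(\left(7 + a\right) + 2\right) = 7 - \left(9 + a\right) = -2 - a$)
$\left(-1578\right) \left(-1383\right) + L{\left(\frac{1}{-6 + n{\left(2 \right)}} \right)} = \left(-1578\right) \left(-1383\right) - \left(2 + \frac{1}{-6 + \frac{1}{2}}\right) = 2182374 - \left(2 + \frac{1}{-6 + \frac{1}{2}}\right) = 2182374 - \frac{20}{11} = \frac{24006094}{11}$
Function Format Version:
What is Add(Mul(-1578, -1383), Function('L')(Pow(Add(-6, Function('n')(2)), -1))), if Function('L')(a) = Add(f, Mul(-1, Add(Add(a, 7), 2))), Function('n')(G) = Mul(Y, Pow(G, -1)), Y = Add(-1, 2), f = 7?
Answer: Rational(24006094, 11) ≈ 2.1824e+6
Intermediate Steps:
Y = 1
Function('n')(G) = Pow(G, -1) (Function('n')(G) = Mul(1, Pow(G, -1)) = Pow(G, -1))
Function('L')(a) = Add(-2, Mul(-1, a)) (Function('L')(a) = Add(7, Mul(-1, Add(Add(a, 7), 2))) = Add(7, Mul(-1, Add(Add(7, a), 2))) = Add(7, Mul(-1, Add(9, a))) = Add(7, Add(-9, Mul(-1, a))) = Add(-2, Mul(-1, a)))
Add(Mul(-1578, -1383), Function('L')(Pow(Add(-6, Function('n')(2)), -1))) = Add(Mul(-1578, -1383), Add(-2, Mul(-1, Pow(Add(-6, Pow(2, -1)), -1)))) = Add(2182374, Add(-2, Mul(-1, Pow(Add(-6, Rational(1, 2)), -1)))) = Add(2182374, Add(-2, Mul(-1, Pow(Rational(-11, 2), -1)))) = Add(2182374, Add(-2, Mul(-1, Rational(-2, 11)))) = Add(2182374, Add(-2, Rational(2, 11))) = Add(2182374, Rational(-20, 11)) = Rational(24006094, 11)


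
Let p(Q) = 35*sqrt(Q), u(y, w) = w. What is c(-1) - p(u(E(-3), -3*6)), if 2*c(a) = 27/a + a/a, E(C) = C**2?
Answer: -13 - 105*I*sqrt(2) ≈ -13.0 - 148.49*I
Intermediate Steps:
c(a) = 1/2 + 27/(2*a) (c(a) = (27/a + a/a)/2 = (27/a + 1)/2 = (1 + 27/a)/2 = 1/2 + 27/(2*a))
c(-1) - p(u(E(-3), -3*6)) = (1/2)*(27 - 1)/(-1) - 35*sqrt(-3*6) = (1/2)*(-1)*26 - 35*sqrt(-18) = -13 - 35*3*I*sqrt(2) = -13 - 105*I*sqrt(2)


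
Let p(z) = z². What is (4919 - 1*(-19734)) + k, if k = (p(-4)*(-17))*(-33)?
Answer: 33629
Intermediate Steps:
k = 8976 (k = ((-4)²*(-17))*(-33) = (16*(-17))*(-33) = -272*(-33) = 8976)
(4919 - 1*(-19734)) + k = (4919 - 1*(-19734)) + 8976 = (4919 + 19734) + 8976 = 24653 + 8976 = 33629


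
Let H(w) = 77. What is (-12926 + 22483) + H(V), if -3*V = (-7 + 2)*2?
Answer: 9634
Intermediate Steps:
V = 10/3 (V = -(-7 + 2)*2/3 = -(-5)*2/3 = -⅓*(-10) = 10/3 ≈ 3.3333)
(-12926 + 22483) + H(V) = (-12926 + 22483) + 77 = 9557 + 77 = 9634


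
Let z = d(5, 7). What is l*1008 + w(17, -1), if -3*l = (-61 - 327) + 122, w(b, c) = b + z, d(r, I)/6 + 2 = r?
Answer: 89411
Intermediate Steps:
d(r, I) = -12 + 6*r
z = 18 (z = -12 + 6*5 = -12 + 30 = 18)
w(b, c) = 18 + b (w(b, c) = b + 18 = 18 + b)
l = 266/3 (l = -((-61 - 327) + 122)/3 = -(-388 + 122)/3 = -⅓*(-266) = 266/3 ≈ 88.667)
l*1008 + w(17, -1) = (266/3)*1008 + (18 + 17) = 89376 + 35 = 89411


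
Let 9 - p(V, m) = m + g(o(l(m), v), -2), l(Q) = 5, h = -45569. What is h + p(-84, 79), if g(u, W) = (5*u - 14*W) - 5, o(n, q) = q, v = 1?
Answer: -45667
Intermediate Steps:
g(u, W) = -5 - 14*W + 5*u (g(u, W) = (-14*W + 5*u) - 5 = -5 - 14*W + 5*u)
p(V, m) = -19 - m (p(V, m) = 9 - (m + (-5 - 14*(-2) + 5*1)) = 9 - (m + (-5 + 28 + 5)) = 9 - (m + 28) = 9 - (28 + m) = 9 + (-28 - m) = -19 - m)
h + p(-84, 79) = -45569 + (-19 - 1*79) = -45569 + (-19 - 79) = -45569 - 98 = -45667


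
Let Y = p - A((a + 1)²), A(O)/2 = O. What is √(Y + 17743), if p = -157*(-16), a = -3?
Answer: √20247 ≈ 142.29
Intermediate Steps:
p = 2512
A(O) = 2*O
Y = 2504 (Y = 2512 - 2*(-3 + 1)² = 2512 - 2*(-2)² = 2512 - 2*4 = 2512 - 1*8 = 2512 - 8 = 2504)
√(Y + 17743) = √(2504 + 17743) = √20247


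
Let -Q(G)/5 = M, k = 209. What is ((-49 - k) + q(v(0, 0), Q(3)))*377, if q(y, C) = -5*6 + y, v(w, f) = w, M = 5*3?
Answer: -108576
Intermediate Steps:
M = 15
Q(G) = -75 (Q(G) = -5*15 = -75)
q(y, C) = -30 + y
((-49 - k) + q(v(0, 0), Q(3)))*377 = ((-49 - 1*209) + (-30 + 0))*377 = ((-49 - 209) - 30)*377 = (-258 - 30)*377 = -288*377 = -108576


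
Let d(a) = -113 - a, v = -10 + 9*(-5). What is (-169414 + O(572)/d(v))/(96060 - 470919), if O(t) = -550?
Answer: 545859/1207879 ≈ 0.45192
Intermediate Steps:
v = -55 (v = -10 - 45 = -55)
(-169414 + O(572)/d(v))/(96060 - 470919) = (-169414 - 550/(-113 - 1*(-55)))/(96060 - 470919) = (-169414 - 550/(-113 + 55))/(-374859) = (-169414 - 550/(-58))*(-1/374859) = (-169414 - 550*(-1/58))*(-1/374859) = (-169414 + 275/29)*(-1/374859) = -4912731/29*(-1/374859) = 545859/1207879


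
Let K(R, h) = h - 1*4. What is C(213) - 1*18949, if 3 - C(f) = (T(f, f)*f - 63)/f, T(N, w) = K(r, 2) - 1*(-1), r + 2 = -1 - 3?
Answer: -1345074/71 ≈ -18945.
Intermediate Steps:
r = -6 (r = -2 + (-1 - 3) = -2 - 4 = -6)
K(R, h) = -4 + h (K(R, h) = h - 4 = -4 + h)
T(N, w) = -1 (T(N, w) = (-4 + 2) - 1*(-1) = -2 + 1 = -1)
C(f) = 3 - (-63 - f)/f (C(f) = 3 - (-f - 63)/f = 3 - (-63 - f)/f)
C(213) - 1*18949 = (4 + 63/213) - 1*18949 = (4 + 63*(1/213)) - 18949 = (4 + 21/71) - 18949 = 305/71 - 18949 = -1345074/71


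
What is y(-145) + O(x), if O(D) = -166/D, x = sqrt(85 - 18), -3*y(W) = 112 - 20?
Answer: -92/3 - 166*sqrt(67)/67 ≈ -50.947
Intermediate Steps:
y(W) = -92/3 (y(W) = -(112 - 20)/3 = -1/3*92 = -92/3)
x = sqrt(67) ≈ 8.1853
y(-145) + O(x) = -92/3 - 166*sqrt(67)/67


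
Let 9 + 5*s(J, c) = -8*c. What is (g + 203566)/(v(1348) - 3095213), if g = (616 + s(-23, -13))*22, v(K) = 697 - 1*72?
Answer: -54384/773647 ≈ -0.070296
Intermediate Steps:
v(K) = 625 (v(K) = 697 - 72 = 625)
s(J, c) = -9/5 - 8*c/5 (s(J, c) = -9/5 + (-8*c)/5 = -9/5 - 8*c/5)
g = 13970 (g = (616 + (-9/5 - 8/5*(-13)))*22 = (616 + (-9/5 + 104/5))*22 = (616 + 19)*22 = 635*22 = 13970)
(g + 203566)/(v(1348) - 3095213) = (13970 + 203566)/(625 - 3095213) = 217536/(-3094588) = 217536*(-1/3094588) = -54384/773647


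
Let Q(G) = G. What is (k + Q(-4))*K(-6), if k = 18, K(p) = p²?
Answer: 504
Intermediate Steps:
(k + Q(-4))*K(-6) = (18 - 4)*(-6)² = 14*36 = 504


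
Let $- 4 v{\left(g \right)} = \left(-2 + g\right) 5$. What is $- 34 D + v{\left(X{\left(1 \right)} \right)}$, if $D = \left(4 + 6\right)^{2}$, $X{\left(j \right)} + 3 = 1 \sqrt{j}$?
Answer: $-3395$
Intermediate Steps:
$X{\left(j \right)} = -3 + \sqrt{j}$ ($X{\left(j \right)} = -3 + 1 \sqrt{j} = -3 + \sqrt{j}$)
$v{\left(g \right)} = \frac{5}{2} - \frac{5 g}{4}$ ($v{\left(g \right)} = - \frac{\left(-2 + g\right) 5}{4} = - \frac{-10 + 5 g}{4} = \frac{5}{2} - \frac{5 g}{4}$)
$D = 100$ ($D = 10^{2} = 100$)
$- 34 D + v{\left(X{\left(1 \right)} \right)} = \left(-34\right) 100 + \left(\frac{5}{2} - \frac{5 \left(-3 + \sqrt{1}\right)}{4}\right) = -3400 + \left(\frac{5}{2} - \frac{5 \left(-3 + 1\right)}{4}\right) = -3400 + \left(\frac{5}{2} - - \frac{5}{2}\right) = -3400 + \left(\frac{5}{2} + \frac{5}{2}\right) = -3400 + 5 = -3395$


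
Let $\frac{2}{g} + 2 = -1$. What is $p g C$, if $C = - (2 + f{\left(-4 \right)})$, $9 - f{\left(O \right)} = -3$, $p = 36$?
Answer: $336$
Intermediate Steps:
$g = - \frac{2}{3}$ ($g = \frac{2}{-2 - 1} = \frac{2}{-3} = 2 \left(- \frac{1}{3}\right) = - \frac{2}{3} \approx -0.66667$)
$f{\left(O \right)} = 12$ ($f{\left(O \right)} = 9 - -3 = 9 + 3 = 12$)
$C = -14$ ($C = - (2 + 12) = \left(-1\right) 14 = -14$)
$p g C = 36 \left(- \frac{2}{3}\right) \left(-14\right) = \left(-24\right) \left(-14\right) = 336$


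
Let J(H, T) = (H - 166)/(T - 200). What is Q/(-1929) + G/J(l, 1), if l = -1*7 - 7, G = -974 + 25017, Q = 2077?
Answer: 3076345531/115740 ≈ 26580.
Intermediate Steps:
G = 24043
l = -14 (l = -7 - 7 = -14)
J(H, T) = (-166 + H)/(-200 + T)
Q/(-1929) + G/J(l, 1) = 2077/(-1929) + 24043/(((-166 - 14)/(-200 + 1))) = 2077*(-1/1929) + 24043/((-180/(-199))) = -2077/1929 + 24043/((-1/199*(-180))) = -2077/1929 + 24043/(180/199) = -2077/1929 + 24043*(199/180) = -2077/1929 + 4784557/180 = 3076345531/115740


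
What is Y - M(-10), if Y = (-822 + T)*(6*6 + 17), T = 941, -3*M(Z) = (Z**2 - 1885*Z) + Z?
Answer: 37861/3 ≈ 12620.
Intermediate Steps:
M(Z) = 628*Z - Z**2/3 (M(Z) = -((Z**2 - 1885*Z) + Z)/3 = -(Z**2 - 1884*Z)/3 = 628*Z - Z**2/3)
Y = 6307 (Y = (-822 + 941)*(6*6 + 17) = 119*(36 + 17) = 119*53 = 6307)
Y - M(-10) = 6307 - (-10)*(1884 - 1*(-10))/3 = 6307 - (-10)*(1884 + 10)/3 = 6307 - (-10)*1894/3 = 6307 - 1*(-18940/3) = 6307 + 18940/3 = 37861/3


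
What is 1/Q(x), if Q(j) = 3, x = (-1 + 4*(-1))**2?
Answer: 1/3 ≈ 0.33333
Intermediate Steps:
x = 25 (x = (-1 - 4)**2 = (-5)**2 = 25)
1/Q(x) = 1/3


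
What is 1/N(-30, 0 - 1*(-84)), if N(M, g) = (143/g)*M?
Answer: -14/715 ≈ -0.019580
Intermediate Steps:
N(M, g) = 143*M/g
1/N(-30, 0 - 1*(-84)) = 1/(143*(-30)/(0 - 1*(-84))) = 1/(143*(-30)/(0 + 84)) = 1/(143*(-30)/84) = 1/(143*(-30)*(1/84)) = 1/(-715/14) = -14/715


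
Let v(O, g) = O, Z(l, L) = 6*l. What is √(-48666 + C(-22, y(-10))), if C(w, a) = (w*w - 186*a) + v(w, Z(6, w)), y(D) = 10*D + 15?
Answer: I*√32394 ≈ 179.98*I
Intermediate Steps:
y(D) = 15 + 10*D
C(w, a) = w + w² - 186*a (C(w, a) = (w*w - 186*a) + w = (w² - 186*a) + w = w + w² - 186*a)
√(-48666 + C(-22, y(-10))) = √(-48666 + (-22 + (-22)² - 186*(15 + 10*(-10)))) = √(-48666 + (-22 + 484 - 186*(15 - 100))) = √(-48666 + (-22 + 484 - 186*(-85))) = √(-48666 + (-22 + 484 + 15810)) = √(-48666 + 16272) = √(-32394) = I*√32394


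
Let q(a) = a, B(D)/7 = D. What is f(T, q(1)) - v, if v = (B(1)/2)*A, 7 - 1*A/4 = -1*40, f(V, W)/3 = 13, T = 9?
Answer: -619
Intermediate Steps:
B(D) = 7*D
f(V, W) = 39 (f(V, W) = 3*13 = 39)
A = 188 (A = 28 - (-4)*40 = 28 - 4*(-40) = 28 + 160 = 188)
v = 658 (v = ((7*1)/2)*188 = (7*(1/2))*188 = (7/2)*188 = 658)
f(T, q(1)) - v = 39 - 1*658 = 39 - 658 = -619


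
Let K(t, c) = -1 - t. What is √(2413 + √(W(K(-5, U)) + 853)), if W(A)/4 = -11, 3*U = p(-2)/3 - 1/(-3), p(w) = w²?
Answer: √(2413 + √809) ≈ 49.411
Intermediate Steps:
U = 5/9 (U = ((-2)²/3 - 1/(-3))/3 = (4*(⅓) - 1*(-⅓))/3 = (4/3 + ⅓)/3 = (⅓)*(5/3) = 5/9 ≈ 0.55556)
W(A) = -44 (W(A) = 4*(-11) = -44)
√(2413 + √(W(K(-5, U)) + 853)) = √(2413 + √(-44 + 853)) = √(2413 + √809)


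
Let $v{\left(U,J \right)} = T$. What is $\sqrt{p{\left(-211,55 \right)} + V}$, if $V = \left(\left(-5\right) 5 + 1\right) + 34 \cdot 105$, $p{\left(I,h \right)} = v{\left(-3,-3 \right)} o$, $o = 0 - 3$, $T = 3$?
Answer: $3 \sqrt{393} \approx 59.473$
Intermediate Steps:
$v{\left(U,J \right)} = 3$
$o = -3$ ($o = 0 - 3 = -3$)
$p{\left(I,h \right)} = -9$ ($p{\left(I,h \right)} = 3 \left(-3\right) = -9$)
$V = 3546$ ($V = \left(-25 + 1\right) + 3570 = -24 + 3570 = 3546$)
$\sqrt{p{\left(-211,55 \right)} + V} = \sqrt{-9 + 3546} = \sqrt{3537} = 3 \sqrt{393}$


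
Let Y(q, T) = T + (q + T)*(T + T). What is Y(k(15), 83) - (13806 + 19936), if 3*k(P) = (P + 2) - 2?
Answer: -19051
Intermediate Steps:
k(P) = P/3 (k(P) = ((P + 2) - 2)/3 = ((2 + P) - 2)/3 = P/3)
Y(q, T) = T + 2*T*(T + q) (Y(q, T) = T + (T + q)*(2*T) = T + 2*T*(T + q))
Y(k(15), 83) - (13806 + 19936) = 83*(1 + 2*83 + 2*((1/3)*15)) - (13806 + 19936) = 83*(1 + 166 + 2*5) - 1*33742 = 83*(1 + 166 + 10) - 33742 = 83*177 - 33742 = 14691 - 33742 = -19051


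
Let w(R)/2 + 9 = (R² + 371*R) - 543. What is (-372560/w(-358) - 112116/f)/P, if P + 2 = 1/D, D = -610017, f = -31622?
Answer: -987346378983738/50211800721155 ≈ -19.664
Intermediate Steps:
w(R) = -1104 + 2*R² + 742*R (w(R) = -18 + 2*((R² + 371*R) - 543) = -18 + 2*(-543 + R² + 371*R) = -18 + (-1086 + 2*R² + 742*R) = -1104 + 2*R² + 742*R)
P = -1220035/610017 (P = -2 + 1/(-610017) = -2 - 1/610017 = -1220035/610017 ≈ -2.0000)
(-372560/w(-358) - 112116/f)/P = (-372560/(-1104 + 2*(-358)² + 742*(-358)) - 112116/(-31622))/(-1220035/610017) = (-372560/(-1104 + 2*128164 - 265636) - 112116*(-1/31622))*(-610017/1220035) = (-372560/(-1104 + 256328 - 265636) + 56058/15811)*(-610017/1220035) = (-372560/(-10412) + 56058/15811)*(-610017/1220035) = (-372560*(-1/10412) + 56058/15811)*(-610017/1220035) = (93140/2603 + 56058/15811)*(-610017/1220035) = (1618555514/41156033)*(-610017/1220035) = -987346378983738/50211800721155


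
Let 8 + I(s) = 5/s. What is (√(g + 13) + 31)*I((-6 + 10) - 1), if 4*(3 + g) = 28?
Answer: -589/3 - 19*√17/3 ≈ -222.45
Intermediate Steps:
g = 4 (g = -3 + (¼)*28 = -3 + 7 = 4)
I(s) = -8 + 5/s
(√(g + 13) + 31)*I((-6 + 10) - 1) = (√(4 + 13) + 31)*(-8 + 5/((-6 + 10) - 1)) = (√17 + 31)*(-8 + 5/(4 - 1)) = (31 + √17)*(-8 + 5/3) = (31 + √17)*(-19/3) = -589/3 - 19*√17/3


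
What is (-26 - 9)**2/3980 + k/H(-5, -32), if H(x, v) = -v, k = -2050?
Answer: -202995/3184 ≈ -63.755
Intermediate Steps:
(-26 - 9)**2/3980 + k/H(-5, -32) = (-26 - 9)**2/3980 - 2050/((-1*(-32))) = (-35)**2*(1/3980) - 2050/32 = 1225*(1/3980) - 2050*1/32 = 245/796 - 1025/16 = -202995/3184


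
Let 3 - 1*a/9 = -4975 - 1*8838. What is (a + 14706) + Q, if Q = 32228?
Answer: 171278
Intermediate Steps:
a = 124344 (a = 27 - 9*(-4975 - 1*8838) = 27 - 9*(-4975 - 8838) = 27 - 9*(-13813) = 27 + 124317 = 124344)
(a + 14706) + Q = (124344 + 14706) + 32228 = 139050 + 32228 = 171278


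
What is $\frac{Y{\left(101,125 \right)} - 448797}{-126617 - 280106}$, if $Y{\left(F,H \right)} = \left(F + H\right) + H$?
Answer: $\frac{448446}{406723} \approx 1.1026$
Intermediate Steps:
$Y{\left(F,H \right)} = F + 2 H$
$\frac{Y{\left(101,125 \right)} - 448797}{-126617 - 280106} = \frac{\left(101 + 2 \cdot 125\right) - 448797}{-126617 - 280106} = \frac{\left(101 + 250\right) - 448797}{-406723} = \left(351 - 448797\right) \left(- \frac{1}{406723}\right) = \left(-448446\right) \left(- \frac{1}{406723}\right) = \frac{448446}{406723}$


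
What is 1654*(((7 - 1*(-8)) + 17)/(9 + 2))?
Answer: 52928/11 ≈ 4811.6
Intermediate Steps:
1654*(((7 - 1*(-8)) + 17)/(9 + 2)) = 1654*(((7 + 8) + 17)/11) = 1654*((15 + 17)*(1/11)) = 1654*(32*(1/11)) = 1654*(32/11) = 52928/11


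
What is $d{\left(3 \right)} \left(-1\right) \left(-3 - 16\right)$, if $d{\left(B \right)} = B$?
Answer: $57$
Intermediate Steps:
$d{\left(3 \right)} \left(-1\right) \left(-3 - 16\right) = 3 \left(-1\right) \left(-3 - 16\right) = \left(-3\right) \left(-19\right) = 57$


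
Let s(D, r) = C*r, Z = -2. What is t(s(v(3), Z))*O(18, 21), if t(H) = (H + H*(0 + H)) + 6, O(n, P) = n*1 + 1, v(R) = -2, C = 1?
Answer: 152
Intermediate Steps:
O(n, P) = 1 + n (O(n, P) = n + 1 = 1 + n)
s(D, r) = r (s(D, r) = 1*r = r)
t(H) = 6 + H + H**2 (t(H) = (H + H*H) + 6 = (H + H**2) + 6 = 6 + H + H**2)
t(s(v(3), Z))*O(18, 21) = (6 - 2 + (-2)**2)*(1 + 18) = (6 - 2 + 4)*19 = 8*19 = 152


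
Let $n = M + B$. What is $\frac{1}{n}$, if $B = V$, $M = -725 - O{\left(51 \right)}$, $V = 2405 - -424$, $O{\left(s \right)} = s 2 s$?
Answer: $- \frac{1}{3098} \approx -0.00032279$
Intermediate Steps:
$O{\left(s \right)} = 2 s^{2}$ ($O{\left(s \right)} = 2 s s = 2 s^{2}$)
$V = 2829$ ($V = 2405 + 424 = 2829$)
$M = -5927$ ($M = -725 - 2 \cdot 51^{2} = -725 - 2 \cdot 2601 = -725 - 5202 = -5927$)
$B = 2829$
$n = -3098$ ($n = -5927 + 2829 = -3098$)
$\frac{1}{n} = \frac{1}{-3098} = - \frac{1}{3098}$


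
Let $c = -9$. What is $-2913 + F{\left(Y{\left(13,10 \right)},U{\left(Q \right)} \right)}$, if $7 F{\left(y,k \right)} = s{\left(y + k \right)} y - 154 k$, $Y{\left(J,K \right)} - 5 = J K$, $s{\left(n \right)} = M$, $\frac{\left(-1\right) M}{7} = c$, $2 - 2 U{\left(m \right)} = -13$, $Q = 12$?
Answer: $-1863$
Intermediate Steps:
$U{\left(m \right)} = \frac{15}{2}$ ($U{\left(m \right)} = 1 - - \frac{13}{2} = 1 + \frac{13}{2} = \frac{15}{2}$)
$M = 63$ ($M = \left(-7\right) \left(-9\right) = 63$)
$s{\left(n \right)} = 63$
$Y{\left(J,K \right)} = 5 + J K$
$F{\left(y,k \right)} = - 22 k + 9 y$ ($F{\left(y,k \right)} = \frac{63 y - 154 k}{7} = \frac{- 154 k + 63 y}{7} = - 22 k + 9 y$)
$-2913 + F{\left(Y{\left(13,10 \right)},U{\left(Q \right)} \right)} = -2913 + \left(\left(-22\right) \frac{15}{2} + 9 \left(5 + 13 \cdot 10\right)\right) = -2913 - \left(165 - 9 \left(5 + 130\right)\right) = -2913 + \left(-165 + 9 \cdot 135\right) = -2913 + \left(-165 + 1215\right) = -2913 + 1050 = -1863$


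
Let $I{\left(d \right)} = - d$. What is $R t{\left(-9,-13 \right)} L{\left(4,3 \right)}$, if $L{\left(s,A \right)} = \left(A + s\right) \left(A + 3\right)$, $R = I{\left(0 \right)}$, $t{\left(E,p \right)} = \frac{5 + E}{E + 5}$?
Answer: $0$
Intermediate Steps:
$t{\left(E,p \right)} = 1$ ($t{\left(E,p \right)} = \frac{5 + E}{5 + E} = 1$)
$R = 0$ ($R = \left(-1\right) 0 = 0$)
$L{\left(s,A \right)} = \left(3 + A\right) \left(A + s\right)$ ($L{\left(s,A \right)} = \left(A + s\right) \left(3 + A\right) = \left(3 + A\right) \left(A + s\right)$)
$R t{\left(-9,-13 \right)} L{\left(4,3 \right)} = 0 \cdot 1 \left(3^{2} + 3 \cdot 3 + 3 \cdot 4 + 3 \cdot 4\right) = 0 \left(9 + 9 + 12 + 12\right) = 0 \cdot 42 = 0$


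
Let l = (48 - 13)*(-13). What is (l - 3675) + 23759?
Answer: 19629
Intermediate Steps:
l = -455 (l = 35*(-13) = -455)
(l - 3675) + 23759 = (-455 - 3675) + 23759 = -4130 + 23759 = 19629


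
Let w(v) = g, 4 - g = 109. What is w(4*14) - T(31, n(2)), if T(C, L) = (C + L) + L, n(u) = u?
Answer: -140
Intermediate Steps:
g = -105 (g = 4 - 1*109 = 4 - 109 = -105)
w(v) = -105
T(C, L) = C + 2*L
w(4*14) - T(31, n(2)) = -105 - (31 + 2*2) = -105 - (31 + 4) = -105 - 1*35 = -105 - 35 = -140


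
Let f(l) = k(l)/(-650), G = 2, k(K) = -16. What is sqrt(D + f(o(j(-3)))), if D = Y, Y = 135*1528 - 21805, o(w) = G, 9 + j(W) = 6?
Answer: sqrt(779406979)/65 ≈ 429.51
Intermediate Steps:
j(W) = -3 (j(W) = -9 + 6 = -3)
o(w) = 2
Y = 184475 (Y = 206280 - 21805 = 184475)
f(l) = 8/325 (f(l) = -16/(-650) = -16*(-1/650) = 8/325)
D = 184475
sqrt(D + f(o(j(-3)))) = sqrt(184475 + 8/325) = sqrt(59954383/325) = sqrt(779406979)/65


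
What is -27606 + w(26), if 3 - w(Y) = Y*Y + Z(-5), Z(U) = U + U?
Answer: -28269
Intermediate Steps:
Z(U) = 2*U
w(Y) = 13 - Y² (w(Y) = 3 - (Y*Y + 2*(-5)) = 3 - (Y² - 10) = 3 - (-10 + Y²) = 3 + (10 - Y²) = 13 - Y²)
-27606 + w(26) = -27606 + (13 - 1*26²) = -27606 + (13 - 1*676) = -27606 + (13 - 676) = -27606 - 663 = -28269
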